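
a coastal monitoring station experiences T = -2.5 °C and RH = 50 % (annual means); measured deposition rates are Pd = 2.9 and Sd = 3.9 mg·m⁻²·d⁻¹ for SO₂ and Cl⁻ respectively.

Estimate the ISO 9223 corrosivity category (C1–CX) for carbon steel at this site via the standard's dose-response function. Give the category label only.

C2

carbon steel: T≤10 °C ⇒ hinge +0.150·(-2.5−10) = -1.8750
  SO₂ term: 1.77·2.9^0.52·exp(0.02·50-1.8750) = 1.284
  Cl⁻ term: 0.102·3.9^0.62·exp(0.033·50+0.04·-2.5) = 1.117
  r_corr = 1.284 + 1.117 = 2.401 μm/a
Category bounds: 1.3…25 μm/a bracket r_corr ⇒ C2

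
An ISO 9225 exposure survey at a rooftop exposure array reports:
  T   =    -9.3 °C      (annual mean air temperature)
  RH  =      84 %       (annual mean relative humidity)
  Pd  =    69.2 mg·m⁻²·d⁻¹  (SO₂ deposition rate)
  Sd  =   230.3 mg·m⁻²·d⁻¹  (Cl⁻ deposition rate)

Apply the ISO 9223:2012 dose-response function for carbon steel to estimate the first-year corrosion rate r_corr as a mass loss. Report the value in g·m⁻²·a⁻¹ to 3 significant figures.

r_corr = 295 g·m⁻²·a⁻¹

carbon steel: T≤10 °C ⇒ hinge +0.150·(-9.3−10) = -2.8950
  SO₂ term: 1.77·69.2^0.52·exp(0.02·84-2.8950) = 4.755
  Sd branch = 0.102·Sd^0.62·e^(0.033·RH+0.04·T) = 32.77 μm/a
  sum: 4.755 + 32.77 → r_corr = 37.53 μm/a
Convert to mass loss: 37.53 μm/a × 7.85 g/cm³ = 294.6 g·m⁻²·a⁻¹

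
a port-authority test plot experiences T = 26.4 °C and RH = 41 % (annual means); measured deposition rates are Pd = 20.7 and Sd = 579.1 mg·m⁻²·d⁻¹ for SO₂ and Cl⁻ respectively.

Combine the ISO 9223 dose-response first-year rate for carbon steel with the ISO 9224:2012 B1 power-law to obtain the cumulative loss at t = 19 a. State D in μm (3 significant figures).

D(19) = 311 μm

carbon steel: f(T) = -0.054·(T−10) [T>10 °C] = -0.8856
  SO₂ term: 1.77·20.7^0.52·exp(0.02·41-0.8856) = 8.013
  Sd branch = 0.102·Sd^0.62·e^(0.033·RH+0.04·T) = 58.58 μm/a
  r_corr = 8.013 + 58.58 = 66.59 μm/a
Long-term exponent b (ISO 9224 Table 2, B1) = 0.523
  D(19) = 66.59 × 19^0.523 = 66.59 × 4.664 = 310.6 μm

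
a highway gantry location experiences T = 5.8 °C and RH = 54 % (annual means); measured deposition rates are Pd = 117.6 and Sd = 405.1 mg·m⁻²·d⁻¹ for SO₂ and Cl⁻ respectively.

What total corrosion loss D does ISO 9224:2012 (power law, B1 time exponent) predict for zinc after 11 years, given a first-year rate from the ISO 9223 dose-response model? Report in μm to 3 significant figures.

D(11) = 17.0 μm

zinc: T≤10 °C ⇒ hinge +0.038·(5.8−10) = -0.1596
  sulphur-dioxide contribution → 1.074 μm/a
  chloride contribution → 1.352 μm/a
  total first-year rate 2.426 μm/a
Long-term exponent b (ISO 9224 Table 2, B1) = 0.813
  D(11) = 2.426 × 11^0.813 = 2.426 × 7.025 = 17.05 μm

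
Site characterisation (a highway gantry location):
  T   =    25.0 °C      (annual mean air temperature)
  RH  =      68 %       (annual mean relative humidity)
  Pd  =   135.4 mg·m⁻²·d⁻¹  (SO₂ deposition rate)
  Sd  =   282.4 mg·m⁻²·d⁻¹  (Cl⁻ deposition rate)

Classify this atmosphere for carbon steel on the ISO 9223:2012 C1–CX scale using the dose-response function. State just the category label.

C5

carbon steel: T>10 °C ⇒ hinge -0.054·(25.0−10) = -0.8100
  Pd branch = 1.77·Pd^0.52·e^(0.02·RH+f) = 39.38 μm/a
  Sd branch = 0.102·Sd^0.62·e^(0.033·RH+0.04·T) = 86.49 μm/a
  sum: 39.38 + 86.49 → r_corr = 125.9 μm/a
Category bounds: 80…200 μm/a bracket r_corr ⇒ C5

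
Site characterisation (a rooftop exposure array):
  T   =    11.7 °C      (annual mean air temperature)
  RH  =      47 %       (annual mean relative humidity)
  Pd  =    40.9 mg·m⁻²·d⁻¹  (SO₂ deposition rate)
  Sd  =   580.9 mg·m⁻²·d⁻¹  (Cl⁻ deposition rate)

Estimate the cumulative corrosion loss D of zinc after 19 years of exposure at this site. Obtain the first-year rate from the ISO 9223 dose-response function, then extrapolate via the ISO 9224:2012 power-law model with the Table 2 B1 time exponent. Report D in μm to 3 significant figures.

zinc: T>10 °C ⇒ hinge -0.071·(11.7−10) = -0.1207
  sulphur-dioxide contribution → 0.5085 μm/a
  chloride contribution → 2.593 μm/a
  ⇒ r_corr(zinc) = 3.101 μm/a
Long-term exponent b (ISO 9224 Table 2, B1) = 0.813
  D(19) = 3.101 × 19^0.813 = 3.101 × 10.96 = 33.98 μm

D(19) = 34.0 μm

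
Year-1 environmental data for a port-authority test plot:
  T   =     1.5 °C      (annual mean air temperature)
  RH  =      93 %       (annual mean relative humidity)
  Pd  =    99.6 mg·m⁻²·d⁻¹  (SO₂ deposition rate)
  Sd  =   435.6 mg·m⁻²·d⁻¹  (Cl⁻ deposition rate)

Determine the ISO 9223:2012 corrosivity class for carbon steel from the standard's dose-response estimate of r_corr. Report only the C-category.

carbon steel: T≤10 °C ⇒ hinge +0.150·(1.5−10) = -1.2750
  SO₂ term: 1.77·99.6^0.52·exp(0.02·93-1.2750) = 34.76
  Sd branch = 0.102·Sd^0.62·e^(0.033·RH+0.04·T) = 100.9 μm/a
  r_corr = 34.76 + 100.9 = 135.6 μm/a
ISO 9223 Table 2 (carbon steel): 80 < 136 ≤ 200 μm/a ⇒ C5

C5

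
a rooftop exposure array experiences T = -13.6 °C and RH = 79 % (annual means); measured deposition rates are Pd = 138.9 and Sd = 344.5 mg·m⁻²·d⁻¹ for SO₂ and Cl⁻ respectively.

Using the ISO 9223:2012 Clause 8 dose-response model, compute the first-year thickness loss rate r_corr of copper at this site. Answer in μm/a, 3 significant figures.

copper: T≤10 °C ⇒ hinge +0.126·(-13.6−10) = -2.9736
  Pd branch = 0.0053·Pd^0.26·e^(0.059·RH+f) = 0.1033 μm/a
  Sd branch = 0.01025·Sd^0.27·e^(0.036·RH+0.049·T) = 0.438 μm/a
  r_corr = 0.1033 + 0.438 = 0.5413 μm/a

r_corr = 0.541 μm/a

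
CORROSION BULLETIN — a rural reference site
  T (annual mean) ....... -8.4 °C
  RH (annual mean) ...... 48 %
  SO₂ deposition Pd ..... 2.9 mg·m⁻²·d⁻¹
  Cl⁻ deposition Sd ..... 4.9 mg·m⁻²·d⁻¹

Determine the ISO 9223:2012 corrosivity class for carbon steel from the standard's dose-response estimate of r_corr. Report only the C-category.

C2

carbon steel: f(T) = +0.150·(T−10) [T≤10 °C] = -2.7600
  sulphur-dioxide contribution → 0.509 μm/a
  chloride contribution → 0.9517 μm/a
  ⇒ r_corr(carbon steel) = 1.461 μm/a
ISO 9223 Table 2 (carbon steel): 1.3 < 1.46 ≤ 25 μm/a ⇒ C2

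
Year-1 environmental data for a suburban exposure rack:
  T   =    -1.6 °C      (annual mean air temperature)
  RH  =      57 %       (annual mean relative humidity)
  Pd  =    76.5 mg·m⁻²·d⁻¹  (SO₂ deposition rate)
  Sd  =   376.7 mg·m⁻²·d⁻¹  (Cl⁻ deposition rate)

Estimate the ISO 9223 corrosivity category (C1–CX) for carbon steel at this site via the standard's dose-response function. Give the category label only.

C3

carbon steel: T≤10 °C ⇒ hinge +0.150·(-1.6−10) = -1.7400
  Pd branch = 1.77·Pd^0.52·e^(0.02·RH+f) = 9.266 μm/a
  Sd branch = 0.102·Sd^0.62·e^(0.033·RH+0.04·T) = 24.82 μm/a
  r_corr = 9.266 + 24.82 = 34.09 μm/a
ISO 9223 Table 2 (carbon steel): 25 < 34.1 ≤ 50 μm/a ⇒ C3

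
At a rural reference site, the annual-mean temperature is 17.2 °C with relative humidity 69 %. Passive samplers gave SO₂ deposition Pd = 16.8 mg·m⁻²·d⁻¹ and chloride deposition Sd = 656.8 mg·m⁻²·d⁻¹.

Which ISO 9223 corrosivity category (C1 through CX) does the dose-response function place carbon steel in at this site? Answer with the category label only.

C5

carbon steel: f(T) = -0.054·(T−10) [T>10 °C] = -0.3888
  SO₂ term: 1.77·16.8^0.52·exp(0.02·69-0.3888) = 20.68
  Cl⁻ term: 0.102·656.8^0.62·exp(0.033·69+0.04·17.2) = 110.4
  r_corr = 20.68 + 110.4 = 131.1 μm/a
Category bounds: 80…200 μm/a bracket r_corr ⇒ C5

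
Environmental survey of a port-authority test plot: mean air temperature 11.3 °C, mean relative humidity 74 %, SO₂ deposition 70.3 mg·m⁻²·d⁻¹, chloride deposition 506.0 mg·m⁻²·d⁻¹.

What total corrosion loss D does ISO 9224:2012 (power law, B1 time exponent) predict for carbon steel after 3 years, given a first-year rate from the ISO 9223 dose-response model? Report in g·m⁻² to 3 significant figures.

D(3) = 2.14e+03 g·m⁻²

carbon steel: temperature factor f = -0.054·(1.3) = -0.0702
  sulphur-dioxide contribution → 66.17 μm/a
  chloride contribution → 87.5 μm/a
  ⇒ r_corr(carbon steel) = 153.7 μm/a
Long-term exponent b (ISO 9224 Table 2, B1) = 0.523
  D(3) = 153.7 × 3^0.523 = 153.7 × 1.776 = 273 μm
  Mass loss = 273 μm × 7.85 g/cm³ = 2143 g·m⁻²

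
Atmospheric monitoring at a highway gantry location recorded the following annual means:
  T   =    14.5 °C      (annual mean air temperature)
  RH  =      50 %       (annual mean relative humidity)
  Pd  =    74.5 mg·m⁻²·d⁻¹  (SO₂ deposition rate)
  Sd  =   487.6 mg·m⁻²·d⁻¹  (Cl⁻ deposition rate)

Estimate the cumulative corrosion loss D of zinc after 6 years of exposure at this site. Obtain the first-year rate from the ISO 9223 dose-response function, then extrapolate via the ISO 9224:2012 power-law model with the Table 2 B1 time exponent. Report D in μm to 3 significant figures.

D(6) = 15.8 μm

zinc: temperature factor f = -0.071·(4.5) = -0.3195
  sulphur-dioxide contribution → 0.623 μm/a
  chloride contribution → 3.049 μm/a
  ⇒ r_corr(zinc) = 3.672 μm/a
Long-term exponent b (ISO 9224 Table 2, B1) = 0.813
  D(6) = 3.672 × 6^0.813 = 3.672 × 4.292 = 15.76 μm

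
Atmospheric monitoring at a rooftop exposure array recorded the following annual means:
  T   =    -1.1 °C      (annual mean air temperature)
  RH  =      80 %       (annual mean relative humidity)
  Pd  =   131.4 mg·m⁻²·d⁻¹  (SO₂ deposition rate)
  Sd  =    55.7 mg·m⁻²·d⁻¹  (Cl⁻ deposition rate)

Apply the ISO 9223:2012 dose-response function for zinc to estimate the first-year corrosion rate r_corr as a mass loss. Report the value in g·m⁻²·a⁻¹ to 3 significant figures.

zinc: f(T) = +0.038·(T−10) [T≤10 °C] = -0.4218
  SO₂ term: 0.0129·131.4^0.44·exp(0.046·80-0.4218) = 2.869
  Cl⁻ term: 0.0175·55.7^0.57·exp(0.008·80+0.085·-1.1) = 0.2989
  r_corr = 2.869 + 0.2989 = 3.168 μm/a
Convert to mass loss: 3.168 μm/a × 7.14 g/cm³ = 22.62 g·m⁻²·a⁻¹

r_corr = 22.6 g·m⁻²·a⁻¹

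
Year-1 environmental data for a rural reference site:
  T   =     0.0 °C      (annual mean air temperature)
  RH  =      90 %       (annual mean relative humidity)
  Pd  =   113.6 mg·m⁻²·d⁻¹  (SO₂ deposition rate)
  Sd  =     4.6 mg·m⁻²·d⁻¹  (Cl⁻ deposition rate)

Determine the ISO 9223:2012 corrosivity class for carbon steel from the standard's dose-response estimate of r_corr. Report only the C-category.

C3

carbon steel: T≤10 °C ⇒ hinge +0.150·(0.0−10) = -1.5000
  sulphur-dioxide contribution → 27.99 μm/a
  chloride contribution → 5.121 μm/a
  ⇒ r_corr(carbon steel) = 33.11 μm/a
33.1 μm/a falls in (25, 50] for carbon steel → category C3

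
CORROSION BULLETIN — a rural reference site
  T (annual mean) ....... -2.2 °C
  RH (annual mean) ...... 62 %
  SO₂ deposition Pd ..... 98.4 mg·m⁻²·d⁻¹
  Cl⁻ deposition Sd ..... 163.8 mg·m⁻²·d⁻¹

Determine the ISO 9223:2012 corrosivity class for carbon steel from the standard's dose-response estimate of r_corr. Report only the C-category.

carbon steel: f(T) = +0.150·(T−10) [T≤10 °C] = -1.8300
  Pd branch = 1.77·Pd^0.52·e^(0.02·RH+f) = 10.67 μm/a
  Sd branch = 0.102·Sd^0.62·e^(0.033·RH+0.04·T) = 17.05 μm/a
  r_corr = 10.67 + 17.05 = 27.72 μm/a
27.7 μm/a falls in (25, 50] for carbon steel → category C3

C3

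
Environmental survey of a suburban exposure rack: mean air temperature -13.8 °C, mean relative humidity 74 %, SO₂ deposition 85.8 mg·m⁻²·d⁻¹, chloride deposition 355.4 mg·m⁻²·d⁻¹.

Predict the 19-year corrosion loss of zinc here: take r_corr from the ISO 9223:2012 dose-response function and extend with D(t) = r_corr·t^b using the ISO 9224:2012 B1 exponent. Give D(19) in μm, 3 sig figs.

D(19) = 15.3 μm

zinc: f(T) = +0.038·(T−10) [T≤10 °C] = -0.9044
  SO₂ term: 0.0129·85.8^0.44·exp(0.046·74-0.9044) = 1.114
  Sd branch = 0.0175·Sd^0.57·e^(0.008·RH+0.085·T) = 0.2784 μm/a
  sum: 1.114 + 0.2784 → r_corr = 1.392 μm/a
Power-law: D(19) = r_corr · 19^0.813
  D(19) = 1.392 × 19^0.813 = 1.392 × 10.96 = 15.25 μm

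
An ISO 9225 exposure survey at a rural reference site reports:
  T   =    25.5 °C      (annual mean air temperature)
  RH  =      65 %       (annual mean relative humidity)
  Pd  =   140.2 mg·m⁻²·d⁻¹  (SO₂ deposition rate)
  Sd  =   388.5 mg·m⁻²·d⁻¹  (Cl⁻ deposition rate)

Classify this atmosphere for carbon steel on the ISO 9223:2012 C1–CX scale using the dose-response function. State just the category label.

carbon steel: temperature factor f = -0.054·(15.5) = -0.8370
  Pd branch = 1.77·Pd^0.52·e^(0.02·RH+f) = 36.76 μm/a
  Sd branch = 0.102·Sd^0.62·e^(0.033·RH+0.04·T) = 97.4 μm/a
  r_corr = 36.76 + 97.4 = 134.2 μm/a
ISO 9223 Table 2 (carbon steel): 80 < 134 ≤ 200 μm/a ⇒ C5

C5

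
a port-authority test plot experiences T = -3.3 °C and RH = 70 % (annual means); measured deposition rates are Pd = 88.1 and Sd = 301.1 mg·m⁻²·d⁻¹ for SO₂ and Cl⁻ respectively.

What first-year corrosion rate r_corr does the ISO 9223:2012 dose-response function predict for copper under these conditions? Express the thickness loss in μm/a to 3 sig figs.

r_corr = 0.704 μm/a

copper: T≤10 °C ⇒ hinge +0.126·(-3.3−10) = -1.6758
  Pd branch = 0.0053·Pd^0.26·e^(0.059·RH+f) = 0.1976 μm/a
  Cl⁻ term: 0.01025·301.1^0.27·exp(0.036·70+0.049·-3.3) = 0.506
  r_corr = 0.1976 + 0.506 = 0.7036 μm/a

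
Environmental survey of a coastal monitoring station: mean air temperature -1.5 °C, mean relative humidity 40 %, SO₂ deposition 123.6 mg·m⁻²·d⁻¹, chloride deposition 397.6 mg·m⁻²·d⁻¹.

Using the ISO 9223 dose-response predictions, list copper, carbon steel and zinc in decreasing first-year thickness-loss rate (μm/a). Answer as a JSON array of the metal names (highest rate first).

["carbon steel", "zinc", "copper"]

copper: T≤10 °C ⇒ hinge +0.126·(-1.5−10) = -1.4490
  sulphur-dioxide contribution → 0.04612 μm/a
  chloride contribution → 0.2023 μm/a
  total first-year rate 0.2484 μm/a
carbon steel: T≤10 °C ⇒ hinge +0.150·(-1.5−10) = -1.7250
  sulphur-dioxide contribution → 8.592 μm/a
  chloride contribution → 14.71 μm/a
  ⇒ r_corr(carbon steel) = 23.3 μm/a
zinc: f(T) = +0.038·(T−10) [T≤10 °C] = -0.4370
  sulphur-dioxide contribution → 0.4369 μm/a
  chloride contribution → 0.6432 μm/a
  ⇒ r_corr(zinc) = 1.08 μm/a
Ordering by μm/a: carbon steel (23.3) > zinc (1.08) > copper (0.248)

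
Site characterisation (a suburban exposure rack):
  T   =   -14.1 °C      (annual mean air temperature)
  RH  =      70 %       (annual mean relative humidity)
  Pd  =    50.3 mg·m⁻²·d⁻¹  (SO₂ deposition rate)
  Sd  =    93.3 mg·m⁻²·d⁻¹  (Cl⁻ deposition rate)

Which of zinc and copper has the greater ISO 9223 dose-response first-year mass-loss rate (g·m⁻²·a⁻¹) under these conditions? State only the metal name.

zinc

zinc: temperature factor f = +0.038·(-24.1) = -0.9158
  Pd branch = 0.0129·Pd^0.44·e^(0.046·RH+f) = 0.7244 μm/a
  Sd branch = 0.0175·Sd^0.57·e^(0.008·RH+0.085·T) = 0.1226 μm/a
  sum: 0.7244 + 0.1226 → r_corr = 0.847 μm/a
  mass loss = 0.847 μm/a × 7.14 g/cm³ = 6.048 g·m⁻²·a⁻¹
copper: f(T) = +0.126·(T−10) [T≤10 °C] = -3.0366
  Pd branch = 0.0053·Pd^0.26·e^(0.059·RH+f) = 0.04381 μm/a
  Sd branch = 0.01025·Sd^0.27·e^(0.036·RH+0.049·T) = 0.2173 μm/a
  sum: 0.04381 + 0.2173 → r_corr = 0.2611 μm/a
  mass loss = 0.2611 μm/a × 8.96 g/cm³ = 2.339 g·m⁻²·a⁻¹
Ordering by g·m⁻²·a⁻¹: zinc (6.05) > copper (2.34)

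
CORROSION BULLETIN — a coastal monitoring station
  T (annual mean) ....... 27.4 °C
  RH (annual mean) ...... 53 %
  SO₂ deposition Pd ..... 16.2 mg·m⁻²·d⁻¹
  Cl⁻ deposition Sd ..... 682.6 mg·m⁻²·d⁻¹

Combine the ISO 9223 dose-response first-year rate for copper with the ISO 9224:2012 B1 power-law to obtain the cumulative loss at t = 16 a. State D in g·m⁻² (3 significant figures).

D(16) = 91.3 g·m⁻²

copper: temperature factor f = -0.080·(17.4) = -1.3920
  sulphur-dioxide contribution → 0.06198 μm/a
  chloride contribution → 1.541 μm/a
  total first-year rate 1.602 μm/a
Long-term exponent b (ISO 9224 Table 2, B1) = 0.667
  D(16) = 1.602 × 16^0.667 = 1.602 × 6.355 = 10.18 μm
  Mass loss = 10.18 μm × 8.96 g/cm³ = 91.25 g·m⁻²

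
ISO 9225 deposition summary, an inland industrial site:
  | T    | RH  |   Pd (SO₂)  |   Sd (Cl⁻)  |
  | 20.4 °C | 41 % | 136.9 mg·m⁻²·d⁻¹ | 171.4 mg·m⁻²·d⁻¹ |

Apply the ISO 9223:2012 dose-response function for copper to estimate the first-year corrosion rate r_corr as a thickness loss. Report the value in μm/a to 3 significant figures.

r_corr = 0.582 μm/a

copper: temperature factor f = -0.080·(10.4) = -0.8320
  sulphur-dioxide contribution → 0.0931 μm/a
  chloride contribution → 0.4887 μm/a
  ⇒ r_corr(copper) = 0.5818 μm/a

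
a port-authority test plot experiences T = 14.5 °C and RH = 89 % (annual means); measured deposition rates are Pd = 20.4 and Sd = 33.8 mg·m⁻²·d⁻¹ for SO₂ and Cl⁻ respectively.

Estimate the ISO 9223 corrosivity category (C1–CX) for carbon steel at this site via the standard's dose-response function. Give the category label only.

carbon steel: temperature factor f = -0.054·(4.5) = -0.2430
  Pd branch = 1.77·Pd^0.52·e^(0.02·RH+f) = 39.49 μm/a
  Cl⁻ term: 0.102·33.8^0.62·exp(0.033·89+0.04·14.5) = 30.47
  r_corr = 39.49 + 30.47 = 69.97 μm/a
ISO 9223 Table 2 (carbon steel): 50 < 70 ≤ 80 μm/a ⇒ C4

C4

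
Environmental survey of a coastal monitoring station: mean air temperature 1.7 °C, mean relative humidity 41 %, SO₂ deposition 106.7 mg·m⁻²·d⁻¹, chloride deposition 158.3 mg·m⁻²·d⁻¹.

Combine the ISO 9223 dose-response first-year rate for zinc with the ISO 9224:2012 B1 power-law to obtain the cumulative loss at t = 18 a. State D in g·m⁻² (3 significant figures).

zinc: T≤10 °C ⇒ hinge +0.038·(1.7−10) = -0.3154
  Pd branch = 0.0129·Pd^0.44·e^(0.046·RH+f) = 0.4843 μm/a
  Sd branch = 0.0175·Sd^0.57·e^(0.008·RH+0.085·T) = 0.5034 μm/a
  r_corr = 0.4843 + 0.5034 = 0.9877 μm/a
Power-law: D(18) = r_corr · 18^0.813
  D(18) = 0.9877 × 18^0.813 = 0.9877 × 10.48 = 10.36 μm
  Mass loss = 10.36 μm × 7.14 g/cm³ = 73.94 g·m⁻²

D(18) = 73.9 g·m⁻²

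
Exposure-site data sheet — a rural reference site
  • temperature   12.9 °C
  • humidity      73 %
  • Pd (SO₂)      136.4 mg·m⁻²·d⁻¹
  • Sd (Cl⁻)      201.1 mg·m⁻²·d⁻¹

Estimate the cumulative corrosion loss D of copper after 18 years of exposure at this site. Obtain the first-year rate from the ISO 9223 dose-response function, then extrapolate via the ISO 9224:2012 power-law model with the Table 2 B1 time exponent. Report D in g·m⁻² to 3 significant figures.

copper: temperature factor f = -0.080·(2.9) = -0.2320
  SO₂ term: 0.0053·136.4^0.26·exp(0.059·73-0.2320) = 1.12
  Sd branch = 0.01025·Sd^0.27·e^(0.036·RH+0.049·T) = 1.118 μm/a
  sum: 1.12 + 1.118 → r_corr = 2.238 μm/a
ISO 9224: D(t) = r_corr · t^b with b = 0.667 (copper, B1)
  D(18) = 2.238 × 18^0.667 = 2.238 × 6.875 = 15.38 μm
  Mass loss = 15.38 μm × 8.96 g/cm³ = 137.8 g·m⁻²

D(18) = 138 g·m⁻²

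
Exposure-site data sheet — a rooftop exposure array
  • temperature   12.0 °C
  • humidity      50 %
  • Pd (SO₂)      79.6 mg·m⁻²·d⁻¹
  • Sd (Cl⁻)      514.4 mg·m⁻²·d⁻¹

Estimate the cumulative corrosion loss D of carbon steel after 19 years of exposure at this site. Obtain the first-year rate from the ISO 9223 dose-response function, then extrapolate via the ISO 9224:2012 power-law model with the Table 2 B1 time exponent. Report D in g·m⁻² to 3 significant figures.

D(19) = 3.05e+03 g·m⁻²

carbon steel: T>10 °C ⇒ hinge -0.054·(12.0−10) = -0.1080
  SO₂ term: 1.77·79.6^0.52·exp(0.02·50-0.1080) = 42.06
  Cl⁻ term: 0.102·514.4^0.62·exp(0.033·50+0.04·12.0) = 41.18
  sum: 42.06 + 41.18 → r_corr = 83.23 μm/a
ISO 9224: D(t) = r_corr · t^b with b = 0.523 (carbon steel, B1)
  D(19) = 83.23 × 19^0.523 = 83.23 × 4.664 = 388.2 μm
  Mass loss = 388.2 μm × 7.85 g/cm³ = 3048 g·m⁻²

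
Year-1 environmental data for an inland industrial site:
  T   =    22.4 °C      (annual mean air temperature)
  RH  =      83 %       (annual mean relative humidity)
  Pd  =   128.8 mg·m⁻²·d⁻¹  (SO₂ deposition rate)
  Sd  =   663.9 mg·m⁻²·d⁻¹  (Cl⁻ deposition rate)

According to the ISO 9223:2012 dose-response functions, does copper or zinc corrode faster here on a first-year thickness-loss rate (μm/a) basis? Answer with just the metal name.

copper: T>10 °C ⇒ hinge -0.080·(22.4−10) = -0.9920
  sulphur-dioxide contribution → 0.9306 μm/a
  chloride contribution → 3.524 μm/a
  total first-year rate 4.455 μm/a
zinc: f(T) = -0.071·(T−10) [T>10 °C] = -0.8804
  sulphur-dioxide contribution → 2.064 μm/a
  chloride contribution → 9.266 μm/a
  total first-year rate 11.33 μm/a
Ordering by μm/a: zinc (11.3) > copper (4.45)

zinc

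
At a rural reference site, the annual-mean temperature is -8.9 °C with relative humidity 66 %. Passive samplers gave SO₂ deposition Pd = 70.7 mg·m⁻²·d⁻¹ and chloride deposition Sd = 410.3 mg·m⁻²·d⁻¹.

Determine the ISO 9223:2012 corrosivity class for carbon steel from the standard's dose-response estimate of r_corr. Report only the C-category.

C3

carbon steel: T≤10 °C ⇒ hinge +0.150·(-8.9−10) = -2.8350
  sulphur-dioxide contribution → 3.562 μm/a
  chloride contribution → 26.3 μm/a
  ⇒ r_corr(carbon steel) = 29.87 μm/a
ISO 9223 Table 2 (carbon steel): 25 < 29.9 ≤ 50 μm/a ⇒ C3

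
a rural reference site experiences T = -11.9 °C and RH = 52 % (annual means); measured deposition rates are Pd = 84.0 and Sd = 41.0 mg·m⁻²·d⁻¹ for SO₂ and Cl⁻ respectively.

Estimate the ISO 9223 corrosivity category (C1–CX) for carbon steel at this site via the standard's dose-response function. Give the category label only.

carbon steel: temperature factor f = +0.150·(-21.9) = -3.2850
  sulphur-dioxide contribution → 1.878 μm/a
  chloride contribution → 3.524 μm/a
  total first-year rate 5.402 μm/a
ISO 9223 Table 2 (carbon steel): 1.3 < 5.4 ≤ 25 μm/a ⇒ C2

C2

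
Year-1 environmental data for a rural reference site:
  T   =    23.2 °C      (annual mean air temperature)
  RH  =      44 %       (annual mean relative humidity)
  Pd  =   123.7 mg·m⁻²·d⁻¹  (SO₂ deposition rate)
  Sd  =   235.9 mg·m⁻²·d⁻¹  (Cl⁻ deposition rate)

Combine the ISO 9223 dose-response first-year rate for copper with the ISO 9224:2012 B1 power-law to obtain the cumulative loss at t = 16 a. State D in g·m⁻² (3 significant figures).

copper: f(T) = -0.080·(T−10) [T>10 °C] = -1.0560
  SO₂ term: 0.0053·123.7^0.26·exp(0.059·44-1.0560) = 0.08652
  Sd branch = 0.01025·Sd^0.27·e^(0.036·RH+0.049·T) = 0.6808 μm/a
  sum: 0.08652 + 0.6808 → r_corr = 0.7673 μm/a
Power-law: D(16) = r_corr · 16^0.667
  D(16) = 0.7673 × 16^0.667 = 0.7673 × 6.355 = 4.876 μm
  Mass loss = 4.876 μm × 8.96 g/cm³ = 43.69 g·m⁻²

D(16) = 43.7 g·m⁻²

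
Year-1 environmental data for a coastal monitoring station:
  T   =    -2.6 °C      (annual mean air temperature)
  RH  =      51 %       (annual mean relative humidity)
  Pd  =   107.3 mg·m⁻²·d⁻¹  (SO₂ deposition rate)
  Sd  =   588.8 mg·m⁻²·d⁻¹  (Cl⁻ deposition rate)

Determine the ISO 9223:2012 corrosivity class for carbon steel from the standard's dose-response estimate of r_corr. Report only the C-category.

C3

carbon steel: f(T) = +0.150·(T−10) [T≤10 °C] = -1.8900
  Pd branch = 1.77·Pd^0.52·e^(0.02·RH+f) = 8.434 μm/a
  Cl⁻ term: 0.102·588.8^0.62·exp(0.033·51+0.04·-2.6) = 25.81
  sum: 8.434 + 25.81 → r_corr = 34.24 μm/a
Category bounds: 25…50 μm/a bracket r_corr ⇒ C3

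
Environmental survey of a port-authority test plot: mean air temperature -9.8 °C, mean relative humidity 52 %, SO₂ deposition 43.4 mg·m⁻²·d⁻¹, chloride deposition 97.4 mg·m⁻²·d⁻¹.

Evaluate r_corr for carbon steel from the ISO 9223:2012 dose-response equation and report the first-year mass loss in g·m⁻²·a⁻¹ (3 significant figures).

carbon steel: f(T) = +0.150·(T−10) [T≤10 °C] = -2.9700
  Pd branch = 1.77·Pd^0.52·e^(0.02·RH+f) = 1.825 μm/a
  Sd branch = 0.102·Sd^0.62·e^(0.033·RH+0.04·T) = 6.554 μm/a
  r_corr = 1.825 + 6.554 = 8.379 μm/a
Convert to mass loss: 8.379 μm/a × 7.85 g/cm³ = 65.78 g·m⁻²·a⁻¹

r_corr = 65.8 g·m⁻²·a⁻¹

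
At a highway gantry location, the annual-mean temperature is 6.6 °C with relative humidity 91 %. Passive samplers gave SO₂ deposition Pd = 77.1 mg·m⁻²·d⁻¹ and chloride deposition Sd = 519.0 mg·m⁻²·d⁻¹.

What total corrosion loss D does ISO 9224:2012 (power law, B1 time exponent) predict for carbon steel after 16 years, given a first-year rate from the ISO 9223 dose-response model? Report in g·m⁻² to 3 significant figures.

D(16) = 6.42e+03 g·m⁻²

carbon steel: T≤10 °C ⇒ hinge +0.150·(6.6−10) = -0.5100
  Pd branch = 1.77·Pd^0.52·e^(0.02·RH+f) = 62.83 μm/a
  Sd branch = 0.102·Sd^0.62·e^(0.033·RH+0.04·T) = 129.1 μm/a
  r_corr = 62.83 + 129.1 = 191.9 μm/a
ISO 9224: D(t) = r_corr · t^b with b = 0.523 (carbon steel, B1)
  D(16) = 191.9 × 16^0.523 = 191.9 × 4.263 = 818.2 μm
  Mass loss = 818.2 μm × 7.85 g/cm³ = 6423 g·m⁻²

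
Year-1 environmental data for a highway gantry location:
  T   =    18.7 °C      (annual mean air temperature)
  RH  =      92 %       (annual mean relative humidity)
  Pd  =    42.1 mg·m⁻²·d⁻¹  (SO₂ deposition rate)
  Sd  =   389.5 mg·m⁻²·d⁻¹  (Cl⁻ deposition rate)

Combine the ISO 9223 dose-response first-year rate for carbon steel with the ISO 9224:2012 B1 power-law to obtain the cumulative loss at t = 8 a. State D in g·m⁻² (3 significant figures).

D(8) = 5.35e+03 g·m⁻²

carbon steel: temperature factor f = -0.054·(8.7) = -0.4698
  sulphur-dioxide contribution → 48.72 μm/a
  chloride contribution → 181.2 μm/a
  ⇒ r_corr(carbon steel) = 229.9 μm/a
ISO 9224: D(t) = r_corr · t^b with b = 0.523 (carbon steel, B1)
  D(8) = 229.9 × 8^0.523 = 229.9 × 2.967 = 682.1 μm
  Mass loss = 682.1 μm × 7.85 g/cm³ = 5354 g·m⁻²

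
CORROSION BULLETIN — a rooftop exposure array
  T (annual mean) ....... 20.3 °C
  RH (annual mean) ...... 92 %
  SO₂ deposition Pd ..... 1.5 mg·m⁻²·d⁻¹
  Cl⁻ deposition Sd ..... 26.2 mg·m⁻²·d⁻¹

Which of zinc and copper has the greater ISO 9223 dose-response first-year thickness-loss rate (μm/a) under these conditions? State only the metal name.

copper

zinc: T>10 °C ⇒ hinge -0.071·(20.3−10) = -0.7313
  SO₂ term: 0.0129·1.5^0.44·exp(0.046·92-0.7313) = 0.511
  Sd branch = 0.0175·Sd^0.57·e^(0.008·RH+0.085·T) = 1.32 μm/a
  r_corr = 0.511 + 1.32 = 1.831 μm/a
copper: f(T) = -0.080·(T−10) [T>10 °C] = -0.8240
  SO₂ term: 0.0053·1.5^0.26·exp(0.059·92-0.8240) = 0.5882
  Sd branch = 0.01025·Sd^0.27·e^(0.036·RH+0.049·T) = 1.837 μm/a
  r_corr = 0.5882 + 1.837 = 2.425 μm/a
Ordering by μm/a: copper (2.42) > zinc (1.83)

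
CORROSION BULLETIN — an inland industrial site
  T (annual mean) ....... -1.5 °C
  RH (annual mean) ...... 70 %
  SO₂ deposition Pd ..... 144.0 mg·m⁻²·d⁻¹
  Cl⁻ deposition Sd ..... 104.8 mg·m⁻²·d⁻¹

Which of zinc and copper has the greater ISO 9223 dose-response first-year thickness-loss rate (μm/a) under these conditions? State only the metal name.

zinc: f(T) = +0.038·(T−10) [T≤10 °C] = -0.4370
  SO₂ term: 0.0129·144.0^0.44·exp(0.046·70-0.4370) = 1.857
  Sd branch = 0.0175·Sd^0.57·e^(0.008·RH+0.085·T) = 0.3824 μm/a
  sum: 1.857 + 0.3824 → r_corr = 2.24 μm/a
copper: f(T) = +0.126·(T−10) [T≤10 °C] = -1.4490
  SO₂ term: 0.0053·144.0^0.26·exp(0.059·70-1.4490) = 0.2817
  Sd branch = 0.01025·Sd^0.27·e^(0.036·RH+0.049·T) = 0.4156 μm/a
  r_corr = 0.2817 + 0.4156 = 0.6973 μm/a
Ordering by μm/a: zinc (2.24) > copper (0.697)

zinc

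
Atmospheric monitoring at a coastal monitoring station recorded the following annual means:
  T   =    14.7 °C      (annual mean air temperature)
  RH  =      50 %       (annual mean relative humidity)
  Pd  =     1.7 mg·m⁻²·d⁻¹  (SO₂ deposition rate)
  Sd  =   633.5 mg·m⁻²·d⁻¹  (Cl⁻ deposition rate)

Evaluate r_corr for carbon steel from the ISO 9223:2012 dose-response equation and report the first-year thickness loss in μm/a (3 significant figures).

carbon steel: T>10 °C ⇒ hinge -0.054·(14.7−10) = -0.2538
  SO₂ term: 1.77·1.7^0.52·exp(0.02·50-0.2538) = 4.919
  Cl⁻ term: 0.102·633.5^0.62·exp(0.033·50+0.04·14.7) = 52.2
  sum: 4.919 + 52.2 → r_corr = 57.11 μm/a

r_corr = 57.1 μm/a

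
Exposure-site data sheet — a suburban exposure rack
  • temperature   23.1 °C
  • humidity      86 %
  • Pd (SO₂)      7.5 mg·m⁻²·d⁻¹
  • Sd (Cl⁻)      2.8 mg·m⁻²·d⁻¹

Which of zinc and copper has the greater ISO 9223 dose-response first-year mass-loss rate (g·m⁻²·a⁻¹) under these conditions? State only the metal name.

copper

zinc: T>10 °C ⇒ hinge -0.071·(23.1−10) = -0.9301
  Pd branch = 0.0129·Pd^0.44·e^(0.046·RH+f) = 0.6453 μm/a
  Cl⁻ term: 0.0175·2.8^0.57·exp(0.008·86+0.085·23.1) = 0.4461
  r_corr = 0.6453 + 0.4461 = 1.091 μm/a
  mass loss = 1.091 μm/a × 7.14 g/cm³ = 7.793 g·m⁻²·a⁻¹
copper: T>10 °C ⇒ hinge -0.080·(23.1−10) = -1.0480
  SO₂ term: 0.0053·7.5^0.26·exp(0.059·86-1.0480) = 0.5015
  Cl⁻ term: 0.01025·2.8^0.27·exp(0.036·86+0.049·23.1) = 0.9281
  sum: 0.5015 + 0.9281 → r_corr = 1.43 μm/a
  mass loss = 1.43 μm/a × 8.96 g/cm³ = 12.81 g·m⁻²·a⁻¹
Ordering by g·m⁻²·a⁻¹: copper (12.8) > zinc (7.79)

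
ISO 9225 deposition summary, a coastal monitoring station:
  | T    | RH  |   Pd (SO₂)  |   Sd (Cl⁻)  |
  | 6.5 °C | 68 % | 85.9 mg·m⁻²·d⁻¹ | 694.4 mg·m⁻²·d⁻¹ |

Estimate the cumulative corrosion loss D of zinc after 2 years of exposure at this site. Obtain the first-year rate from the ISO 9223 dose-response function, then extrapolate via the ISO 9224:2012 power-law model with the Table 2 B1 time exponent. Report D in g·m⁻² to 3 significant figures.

D(2) = 50.3 g·m⁻²

zinc: f(T) = +0.038·(T−10) [T≤10 °C] = -0.1330
  sulphur-dioxide contribution → 1.829 μm/a
  chloride contribution → 2.183 μm/a
  total first-year rate 4.012 μm/a
Power-law: D(2) = r_corr · 2^0.813
  D(2) = 4.012 × 2^0.813 = 4.012 × 1.757 = 7.048 μm
  Mass loss = 7.048 μm × 7.14 g/cm³ = 50.32 g·m⁻²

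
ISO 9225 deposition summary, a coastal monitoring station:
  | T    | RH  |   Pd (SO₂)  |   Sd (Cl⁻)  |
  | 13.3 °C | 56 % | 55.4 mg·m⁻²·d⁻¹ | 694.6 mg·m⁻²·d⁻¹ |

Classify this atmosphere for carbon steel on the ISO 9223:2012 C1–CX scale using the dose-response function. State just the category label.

carbon steel: f(T) = -0.054·(T−10) [T>10 °C] = -0.1782
  Pd branch = 1.77·Pd^0.52·e^(0.02·RH+f) = 36.61 μm/a
  Cl⁻ term: 0.102·694.6^0.62·exp(0.033·56+0.04·13.3) = 63.69
  r_corr = 36.61 + 63.69 = 100.3 μm/a
100 μm/a falls in (80, 200] for carbon steel → category C5

C5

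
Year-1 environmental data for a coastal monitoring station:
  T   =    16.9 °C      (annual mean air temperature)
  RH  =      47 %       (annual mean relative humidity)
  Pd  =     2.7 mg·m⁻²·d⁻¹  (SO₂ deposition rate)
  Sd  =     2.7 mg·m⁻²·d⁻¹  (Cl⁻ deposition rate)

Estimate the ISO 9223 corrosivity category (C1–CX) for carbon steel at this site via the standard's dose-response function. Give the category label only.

C2

carbon steel: T>10 °C ⇒ hinge -0.054·(16.9−10) = -0.3726
  Pd branch = 1.77·Pd^0.52·e^(0.02·RH+f) = 5.232 μm/a
  Sd branch = 0.102·Sd^0.62·e^(0.033·RH+0.04·T) = 1.751 μm/a
  r_corr = 5.232 + 1.751 = 6.983 μm/a
Category bounds: 1.3…25 μm/a bracket r_corr ⇒ C2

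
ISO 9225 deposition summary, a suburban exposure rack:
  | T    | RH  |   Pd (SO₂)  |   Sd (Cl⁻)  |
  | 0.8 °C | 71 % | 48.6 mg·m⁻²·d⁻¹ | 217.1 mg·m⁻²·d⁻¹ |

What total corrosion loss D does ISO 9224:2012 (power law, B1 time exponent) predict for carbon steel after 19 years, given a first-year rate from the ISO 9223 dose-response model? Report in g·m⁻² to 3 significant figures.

carbon steel: T≤10 °C ⇒ hinge +0.150·(0.8−10) = -1.3800
  Pd branch = 1.77·Pd^0.52·e^(0.02·RH+f) = 13.88 μm/a
  Sd branch = 0.102·Sd^0.62·e^(0.033·RH+0.04·T) = 30.82 μm/a
  sum: 13.88 + 30.82 → r_corr = 44.7 μm/a
Power-law: D(19) = r_corr · 19^0.523
  D(19) = 44.7 × 19^0.523 = 44.7 × 4.664 = 208.5 μm
  Mass loss = 208.5 μm × 7.85 g/cm³ = 1637 g·m⁻²

D(19) = 1.64e+03 g·m⁻²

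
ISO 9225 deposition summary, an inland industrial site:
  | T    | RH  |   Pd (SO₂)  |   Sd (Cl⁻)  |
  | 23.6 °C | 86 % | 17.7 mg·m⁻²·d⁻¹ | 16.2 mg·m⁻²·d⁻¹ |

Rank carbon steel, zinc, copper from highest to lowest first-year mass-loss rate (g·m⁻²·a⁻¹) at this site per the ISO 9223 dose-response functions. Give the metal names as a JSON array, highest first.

carbon steel: T>10 °C ⇒ hinge -0.054·(23.6−10) = -0.7344
  Pd branch = 1.77·Pd^0.52·e^(0.02·RH+f) = 21.13 μm/a
  Cl⁻ term: 0.102·16.2^0.62·exp(0.033·86+0.04·23.6) = 25.18
  r_corr = 21.13 + 25.18 = 46.31 μm/a
  mass loss = 46.31 μm/a × 7.85 g/cm³ = 363.5 g·m⁻²·a⁻¹
zinc: temperature factor f = -0.071·(13.6) = -0.9656
  Pd branch = 0.0129·Pd^0.44·e^(0.046·RH+f) = 0.9087 μm/a
  Cl⁻ term: 0.0175·16.2^0.57·exp(0.008·86+0.085·23.6) = 1.266
  sum: 0.9087 + 1.266 → r_corr = 2.175 μm/a
  mass loss = 2.175 μm/a × 7.14 g/cm³ = 15.53 g·m⁻²·a⁻¹
copper: T>10 °C ⇒ hinge -0.080·(23.6−10) = -1.0880
  Pd branch = 0.0053·Pd^0.26·e^(0.059·RH+f) = 0.6023 μm/a
  Sd branch = 0.01025·Sd^0.27·e^(0.036·RH+0.049·T) = 1.528 μm/a
  sum: 0.6023 + 1.528 → r_corr = 2.13 μm/a
  mass loss = 2.13 μm/a × 8.96 g/cm³ = 19.09 g·m⁻²·a⁻¹
Ordering by g·m⁻²·a⁻¹: carbon steel (364) > copper (19.1) > zinc (15.5)

["carbon steel", "copper", "zinc"]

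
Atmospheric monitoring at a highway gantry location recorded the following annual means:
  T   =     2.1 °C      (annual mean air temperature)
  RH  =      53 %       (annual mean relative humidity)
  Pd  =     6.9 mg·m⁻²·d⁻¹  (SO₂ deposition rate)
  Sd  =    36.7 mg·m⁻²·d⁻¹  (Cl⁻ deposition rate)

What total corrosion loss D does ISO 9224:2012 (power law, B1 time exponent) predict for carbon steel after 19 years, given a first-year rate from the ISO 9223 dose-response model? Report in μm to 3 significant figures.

carbon steel: T≤10 °C ⇒ hinge +0.150·(2.1−10) = -1.1850
  sulphur-dioxide contribution → 4.265 μm/a
  chloride contribution → 5.953 μm/a
  total first-year rate 10.22 μm/a
Power-law: D(19) = r_corr · 19^0.523
  D(19) = 10.22 × 19^0.523 = 10.22 × 4.664 = 47.66 μm

D(19) = 47.7 μm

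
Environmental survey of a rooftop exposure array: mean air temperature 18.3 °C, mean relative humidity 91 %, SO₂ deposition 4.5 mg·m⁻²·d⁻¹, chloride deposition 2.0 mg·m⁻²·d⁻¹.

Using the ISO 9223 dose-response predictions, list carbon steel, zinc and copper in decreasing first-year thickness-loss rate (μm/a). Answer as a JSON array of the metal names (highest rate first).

["carbon steel", "copper", "zinc"]

carbon steel: T>10 °C ⇒ hinge -0.054·(18.3−10) = -0.4482
  Pd branch = 1.77·Pd^0.52·e^(0.02·RH+f) = 15.25 μm/a
  Cl⁻ term: 0.102·2.0^0.62·exp(0.033·91+0.04·18.3) = 6.566
  sum: 15.25 + 6.566 → r_corr = 21.82 μm/a
zinc: temperature factor f = -0.071·(8.3) = -0.5893
  Pd branch = 0.0129·Pd^0.44·e^(0.046·RH+f) = 0.9121 μm/a
  Sd branch = 0.0175·Sd^0.57·e^(0.008·RH+0.085·T) = 0.2549 μm/a
  r_corr = 0.9121 + 0.2549 = 1.167 μm/a
copper: T>10 °C ⇒ hinge -0.080·(18.3−10) = -0.6640
  Pd branch = 0.0053·Pd^0.26·e^(0.059·RH+f) = 0.8659 μm/a
  Sd branch = 0.01025·Sd^0.27·e^(0.036·RH+0.049·T) = 0.802 μm/a
  r_corr = 0.8659 + 0.802 = 1.668 μm/a
Ordering by μm/a: carbon steel (21.8) > copper (1.67) > zinc (1.17)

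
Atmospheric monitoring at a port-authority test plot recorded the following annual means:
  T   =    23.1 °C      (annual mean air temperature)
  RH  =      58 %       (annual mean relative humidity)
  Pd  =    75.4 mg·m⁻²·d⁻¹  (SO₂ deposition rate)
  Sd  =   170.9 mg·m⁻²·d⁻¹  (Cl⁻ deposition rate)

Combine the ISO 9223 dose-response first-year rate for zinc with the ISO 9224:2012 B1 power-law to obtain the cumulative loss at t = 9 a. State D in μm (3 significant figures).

zinc: T>10 °C ⇒ hinge -0.071·(23.1−10) = -0.9301
  SO₂ term: 0.0129·75.4^0.44·exp(0.046·58-0.9301) = 0.4914
  Sd branch = 0.0175·Sd^0.57·e^(0.008·RH+0.085·T) = 3.715 μm/a
  r_corr = 0.4914 + 3.715 = 4.206 μm/a
Long-term exponent b (ISO 9224 Table 2, B1) = 0.813
  D(9) = 4.206 × 9^0.813 = 4.206 × 5.968 = 25.1 μm

D(9) = 25.1 μm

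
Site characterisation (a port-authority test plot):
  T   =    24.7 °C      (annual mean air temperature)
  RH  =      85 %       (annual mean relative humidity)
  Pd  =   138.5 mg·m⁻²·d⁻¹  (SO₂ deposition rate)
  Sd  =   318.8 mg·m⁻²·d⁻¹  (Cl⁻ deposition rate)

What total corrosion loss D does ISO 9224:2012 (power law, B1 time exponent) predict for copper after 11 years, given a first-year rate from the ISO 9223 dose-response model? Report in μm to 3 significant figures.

copper: f(T) = -0.080·(T−10) [T>10 °C] = -1.1760
  Pd branch = 0.0053·Pd^0.26·e^(0.059·RH+f) = 0.8878 μm/a
  Cl⁻ term: 0.01025·318.8^0.27·exp(0.036·85+0.049·24.7) = 3.477
  sum: 0.8878 + 3.477 → r_corr = 4.365 μm/a
Long-term exponent b (ISO 9224 Table 2, B1) = 0.667
  D(11) = 4.365 × 11^0.667 = 4.365 × 4.95 = 21.61 μm

D(11) = 21.6 μm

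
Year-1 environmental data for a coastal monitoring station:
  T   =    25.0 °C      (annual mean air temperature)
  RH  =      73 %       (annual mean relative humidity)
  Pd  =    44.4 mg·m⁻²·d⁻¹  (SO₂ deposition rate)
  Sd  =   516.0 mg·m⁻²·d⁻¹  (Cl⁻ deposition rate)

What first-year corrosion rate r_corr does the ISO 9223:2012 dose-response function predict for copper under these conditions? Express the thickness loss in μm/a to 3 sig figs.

r_corr = 2.93 μm/a

copper: temperature factor f = -0.080·(15.0) = -1.2000
  sulphur-dioxide contribution → 0.3176 μm/a
  chloride contribution → 2.609 μm/a
  ⇒ r_corr(copper) = 2.927 μm/a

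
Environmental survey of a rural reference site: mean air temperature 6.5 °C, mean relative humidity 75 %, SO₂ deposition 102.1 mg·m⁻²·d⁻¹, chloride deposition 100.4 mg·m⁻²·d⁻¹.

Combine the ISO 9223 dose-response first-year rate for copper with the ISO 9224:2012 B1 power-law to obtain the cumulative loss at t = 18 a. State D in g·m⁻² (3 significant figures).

D(18) = 103 g·m⁻²

copper: temperature factor f = +0.126·(-3.5) = -0.4410
  SO₂ term: 0.0053·102.1^0.26·exp(0.059·75-0.4410) = 0.9481
  Cl⁻ term: 0.01025·100.4^0.27·exp(0.036·75+0.049·6.5) = 0.728
  sum: 0.9481 + 0.728 → r_corr = 1.676 μm/a
ISO 9224: D(t) = r_corr · t^b with b = 0.667 (copper, B1)
  D(18) = 1.676 × 18^0.667 = 1.676 × 6.875 = 11.52 μm
  Mass loss = 11.52 μm × 8.96 g/cm³ = 103.2 g·m⁻²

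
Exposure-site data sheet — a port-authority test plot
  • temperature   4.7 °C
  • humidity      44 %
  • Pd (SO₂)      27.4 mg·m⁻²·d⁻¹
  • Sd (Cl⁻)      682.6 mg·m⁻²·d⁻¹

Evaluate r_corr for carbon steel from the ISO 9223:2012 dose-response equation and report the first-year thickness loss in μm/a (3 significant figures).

r_corr = 40.8 μm/a

carbon steel: f(T) = +0.150·(T−10) [T≤10 °C] = -0.7950
  SO₂ term: 1.77·27.4^0.52·exp(0.02·44-0.7950) = 10.78
  Sd branch = 0.102·Sd^0.62·e^(0.033·RH+0.04·T) = 30.06 μm/a
  r_corr = 10.78 + 30.06 = 40.84 μm/a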